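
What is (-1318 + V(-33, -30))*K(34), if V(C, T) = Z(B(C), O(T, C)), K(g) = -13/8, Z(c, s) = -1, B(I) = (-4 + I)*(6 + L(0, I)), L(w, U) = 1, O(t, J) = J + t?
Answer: 17147/8 ≈ 2143.4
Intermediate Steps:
B(I) = -28 + 7*I (B(I) = (-4 + I)*(6 + 1) = (-4 + I)*7 = -28 + 7*I)
K(g) = -13/8 (K(g) = -13*⅛ = -13/8)
V(C, T) = -1
(-1318 + V(-33, -30))*K(34) = (-1318 - 1)*(-13/8) = -1319*(-13/8) = 17147/8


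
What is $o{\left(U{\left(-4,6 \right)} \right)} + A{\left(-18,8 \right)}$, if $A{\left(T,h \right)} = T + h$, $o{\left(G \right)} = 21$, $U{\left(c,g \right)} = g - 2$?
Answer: $11$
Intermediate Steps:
$U{\left(c,g \right)} = -2 + g$ ($U{\left(c,g \right)} = g - 2 = -2 + g$)
$o{\left(U{\left(-4,6 \right)} \right)} + A{\left(-18,8 \right)} = 21 + \left(-18 + 8\right) = 21 - 10 = 11$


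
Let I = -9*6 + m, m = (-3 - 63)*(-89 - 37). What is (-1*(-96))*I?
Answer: 793152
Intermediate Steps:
m = 8316 (m = -66*(-126) = 8316)
I = 8262 (I = -9*6 + 8316 = -54 + 8316 = 8262)
(-1*(-96))*I = -1*(-96)*8262 = 96*8262 = 793152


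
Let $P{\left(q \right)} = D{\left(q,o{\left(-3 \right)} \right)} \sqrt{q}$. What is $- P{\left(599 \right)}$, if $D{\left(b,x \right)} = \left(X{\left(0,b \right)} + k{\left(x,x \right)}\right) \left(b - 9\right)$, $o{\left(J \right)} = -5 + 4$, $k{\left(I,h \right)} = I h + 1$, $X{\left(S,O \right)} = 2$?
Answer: $- 2360 \sqrt{599} \approx -57760.0$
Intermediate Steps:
$k{\left(I,h \right)} = 1 + I h$
$o{\left(J \right)} = -1$
$D{\left(b,x \right)} = \left(-9 + b\right) \left(3 + x^{2}\right)$ ($D{\left(b,x \right)} = \left(2 + \left(1 + x x\right)\right) \left(b - 9\right) = \left(2 + \left(1 + x^{2}\right)\right) \left(-9 + b\right) = \left(3 + x^{2}\right) \left(-9 + b\right) = \left(-9 + b\right) \left(3 + x^{2}\right)$)
$P{\left(q \right)} = \sqrt{q} \left(-36 + 4 q\right)$ ($P{\left(q \right)} = \left(-27 - 9 \left(-1\right)^{2} + 3 q + q \left(-1\right)^{2}\right) \sqrt{q} = \left(-27 - 9 + 3 q + q 1\right) \sqrt{q} = \left(-27 - 9 + 3 q + q\right) \sqrt{q} = \left(-36 + 4 q\right) \sqrt{q} = \sqrt{q} \left(-36 + 4 q\right)$)
$- P{\left(599 \right)} = - 4 \sqrt{599} \left(-9 + 599\right) = - 4 \sqrt{599} \cdot 590 = - 2360 \sqrt{599}$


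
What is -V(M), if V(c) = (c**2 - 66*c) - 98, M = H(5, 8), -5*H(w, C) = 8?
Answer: -254/25 ≈ -10.160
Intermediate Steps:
H(w, C) = -8/5 (H(w, C) = -1/5*8 = -8/5)
M = -8/5 ≈ -1.6000
V(c) = -98 + c**2 - 66*c
-V(M) = -(-98 + (-8/5)**2 - 66*(-8/5)) = -(-98 + 64/25 + 528/5) = -1*254/25 = -254/25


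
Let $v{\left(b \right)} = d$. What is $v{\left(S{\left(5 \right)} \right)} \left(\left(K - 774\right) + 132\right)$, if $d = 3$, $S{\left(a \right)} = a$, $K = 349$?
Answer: $-879$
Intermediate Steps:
$v{\left(b \right)} = 3$
$v{\left(S{\left(5 \right)} \right)} \left(\left(K - 774\right) + 132\right) = 3 \left(\left(349 - 774\right) + 132\right) = 3 \left(-425 + 132\right) = 3 \left(-293\right) = -879$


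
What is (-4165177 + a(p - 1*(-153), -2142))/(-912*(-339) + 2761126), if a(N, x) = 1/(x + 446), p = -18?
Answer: -7064140193/5207218624 ≈ -1.3566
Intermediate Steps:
a(N, x) = 1/(446 + x)
(-4165177 + a(p - 1*(-153), -2142))/(-912*(-339) + 2761126) = (-4165177 + 1/(446 - 2142))/(-912*(-339) + 2761126) = (-4165177 + 1/(-1696))/(309168 + 2761126) = (-4165177 - 1/1696)/3070294 = -7064140193/1696*1/3070294 = -7064140193/5207218624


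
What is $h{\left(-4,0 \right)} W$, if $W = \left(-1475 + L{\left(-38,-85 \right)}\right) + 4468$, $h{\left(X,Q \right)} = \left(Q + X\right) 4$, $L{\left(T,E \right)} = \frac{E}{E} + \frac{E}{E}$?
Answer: $-47920$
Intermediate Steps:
$L{\left(T,E \right)} = 2$ ($L{\left(T,E \right)} = 1 + 1 = 2$)
$h{\left(X,Q \right)} = 4 Q + 4 X$
$W = 2995$ ($W = \left(-1475 + 2\right) + 4468 = -1473 + 4468 = 2995$)
$h{\left(-4,0 \right)} W = \left(4 \cdot 0 + 4 \left(-4\right)\right) 2995 = \left(0 - 16\right) 2995 = \left(-16\right) 2995 = -47920$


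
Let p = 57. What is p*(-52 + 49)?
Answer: -171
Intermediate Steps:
p*(-52 + 49) = 57*(-52 + 49) = 57*(-3) = -171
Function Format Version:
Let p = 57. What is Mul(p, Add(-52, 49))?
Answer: -171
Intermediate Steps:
Mul(p, Add(-52, 49)) = Mul(57, Add(-52, 49)) = Mul(57, -3) = -171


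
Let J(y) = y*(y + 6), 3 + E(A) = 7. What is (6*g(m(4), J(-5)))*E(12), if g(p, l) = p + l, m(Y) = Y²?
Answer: 264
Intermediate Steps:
E(A) = 4 (E(A) = -3 + 7 = 4)
J(y) = y*(6 + y)
g(p, l) = l + p
(6*g(m(4), J(-5)))*E(12) = (6*(-5*(6 - 5) + 4²))*4 = (6*(-5*1 + 16))*4 = (6*(-5 + 16))*4 = (6*11)*4 = 66*4 = 264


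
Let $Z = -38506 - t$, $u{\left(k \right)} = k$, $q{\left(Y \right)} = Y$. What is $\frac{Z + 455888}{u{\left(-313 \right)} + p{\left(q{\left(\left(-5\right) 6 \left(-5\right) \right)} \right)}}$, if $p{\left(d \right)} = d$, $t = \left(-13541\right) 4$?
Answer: $- \frac{471546}{163} \approx -2892.9$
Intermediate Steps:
$t = -54164$
$Z = 15658$ ($Z = -38506 - -54164 = -38506 + 54164 = 15658$)
$\frac{Z + 455888}{u{\left(-313 \right)} + p{\left(q{\left(\left(-5\right) 6 \left(-5\right) \right)} \right)}} = \frac{15658 + 455888}{-313 + \left(-5\right) 6 \left(-5\right)} = \frac{471546}{-313 - -150} = \frac{471546}{-313 + 150} = \frac{471546}{-163} = 471546 \left(- \frac{1}{163}\right) = - \frac{471546}{163}$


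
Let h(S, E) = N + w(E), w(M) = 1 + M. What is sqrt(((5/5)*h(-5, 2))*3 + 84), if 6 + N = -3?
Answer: sqrt(66) ≈ 8.1240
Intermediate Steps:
N = -9 (N = -6 - 3 = -9)
h(S, E) = -8 + E (h(S, E) = -9 + (1 + E) = -8 + E)
sqrt(((5/5)*h(-5, 2))*3 + 84) = sqrt(((5/5)*(-8 + 2))*3 + 84) = sqrt(((5*(1/5))*(-6))*3 + 84) = sqrt((1*(-6))*3 + 84) = sqrt(-6*3 + 84) = sqrt(-18 + 84) = sqrt(66)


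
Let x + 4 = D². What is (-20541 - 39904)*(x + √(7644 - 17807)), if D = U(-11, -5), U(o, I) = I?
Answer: -1269345 - 60445*I*√10163 ≈ -1.2693e+6 - 6.0936e+6*I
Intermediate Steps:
D = -5
x = 21 (x = -4 + (-5)² = -4 + 25 = 21)
(-20541 - 39904)*(x + √(7644 - 17807)) = (-20541 - 39904)*(21 + √(7644 - 17807)) = -60445*(21 + √(-10163)) = -60445*(21 + I*√10163) = -1269345 - 60445*I*√10163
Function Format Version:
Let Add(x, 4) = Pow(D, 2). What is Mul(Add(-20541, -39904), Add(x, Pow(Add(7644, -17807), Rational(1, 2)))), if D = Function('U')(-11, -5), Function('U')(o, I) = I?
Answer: Add(-1269345, Mul(-60445, I, Pow(10163, Rational(1, 2)))) ≈ Add(-1.2693e+6, Mul(-6.0936e+6, I))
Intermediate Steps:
D = -5
x = 21 (x = Add(-4, Pow(-5, 2)) = Add(-4, 25) = 21)
Mul(Add(-20541, -39904), Add(x, Pow(Add(7644, -17807), Rational(1, 2)))) = Mul(Add(-20541, -39904), Add(21, Pow(Add(7644, -17807), Rational(1, 2)))) = Mul(-60445, Add(21, Pow(-10163, Rational(1, 2)))) = Mul(-60445, Add(21, Mul(I, Pow(10163, Rational(1, 2))))) = Add(-1269345, Mul(-60445, I, Pow(10163, Rational(1, 2))))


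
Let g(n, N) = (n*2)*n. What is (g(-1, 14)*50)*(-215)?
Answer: -21500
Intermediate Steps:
g(n, N) = 2*n² (g(n, N) = (2*n)*n = 2*n²)
(g(-1, 14)*50)*(-215) = ((2*(-1)²)*50)*(-215) = ((2*1)*50)*(-215) = (2*50)*(-215) = 100*(-215) = -21500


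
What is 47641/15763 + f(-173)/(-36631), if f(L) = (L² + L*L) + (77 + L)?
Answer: 73009915/52492223 ≈ 1.3909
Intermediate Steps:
f(L) = 77 + L + 2*L² (f(L) = (L² + L²) + (77 + L) = 2*L² + (77 + L) = 77 + L + 2*L²)
47641/15763 + f(-173)/(-36631) = 47641/15763 + (77 - 173 + 2*(-173)²)/(-36631) = 47641*(1/15763) + (77 - 173 + 2*29929)*(-1/36631) = 4331/1433 + (77 - 173 + 59858)*(-1/36631) = 4331/1433 + 59762*(-1/36631) = 4331/1433 - 59762/36631 = 73009915/52492223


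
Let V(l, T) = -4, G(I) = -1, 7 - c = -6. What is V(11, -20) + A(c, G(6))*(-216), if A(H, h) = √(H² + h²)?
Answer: -4 - 216*√170 ≈ -2820.3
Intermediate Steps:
c = 13 (c = 7 - 1*(-6) = 7 + 6 = 13)
V(11, -20) + A(c, G(6))*(-216) = -4 + √(13² + (-1)²)*(-216) = -4 + √(169 + 1)*(-216) = -4 + √170*(-216) = -4 - 216*√170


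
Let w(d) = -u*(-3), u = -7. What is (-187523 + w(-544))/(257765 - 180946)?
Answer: -187544/76819 ≈ -2.4414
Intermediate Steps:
w(d) = -21 (w(d) = -1*(-7)*(-3) = 7*(-3) = -21)
(-187523 + w(-544))/(257765 - 180946) = (-187523 - 21)/(257765 - 180946) = -187544/76819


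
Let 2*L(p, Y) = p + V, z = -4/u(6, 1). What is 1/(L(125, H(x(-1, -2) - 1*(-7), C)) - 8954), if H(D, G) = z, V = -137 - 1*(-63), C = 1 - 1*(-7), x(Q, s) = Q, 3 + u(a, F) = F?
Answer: -2/17857 ≈ -0.00011200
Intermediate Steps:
u(a, F) = -3 + F
C = 8 (C = 1 + 7 = 8)
V = -74 (V = -137 + 63 = -74)
z = 2 (z = -4/(-3 + 1) = -4/(-2) = -4*(-1/2) = 2)
H(D, G) = 2
L(p, Y) = -37 + p/2 (L(p, Y) = (p - 74)/2 = (-74 + p)/2 = -37 + p/2)
1/(L(125, H(x(-1, -2) - 1*(-7), C)) - 8954) = 1/((-37 + (1/2)*125) - 8954) = 1/((-37 + 125/2) - 8954) = 1/(51/2 - 8954) = 1/(-17857/2) = -2/17857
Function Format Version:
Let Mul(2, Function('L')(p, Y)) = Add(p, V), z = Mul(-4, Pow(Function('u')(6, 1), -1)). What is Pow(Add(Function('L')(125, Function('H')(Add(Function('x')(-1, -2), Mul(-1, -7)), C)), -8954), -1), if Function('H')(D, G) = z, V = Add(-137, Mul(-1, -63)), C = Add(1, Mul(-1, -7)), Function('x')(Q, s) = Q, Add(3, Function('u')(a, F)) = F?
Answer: Rational(-2, 17857) ≈ -0.00011200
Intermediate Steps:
Function('u')(a, F) = Add(-3, F)
C = 8 (C = Add(1, 7) = 8)
V = -74 (V = Add(-137, 63) = -74)
z = 2 (z = Mul(-4, Pow(Add(-3, 1), -1)) = Mul(-4, Pow(-2, -1)) = Mul(-4, Rational(-1, 2)) = 2)
Function('H')(D, G) = 2
Function('L')(p, Y) = Add(-37, Mul(Rational(1, 2), p)) (Function('L')(p, Y) = Mul(Rational(1, 2), Add(p, -74)) = Mul(Rational(1, 2), Add(-74, p)) = Add(-37, Mul(Rational(1, 2), p)))
Pow(Add(Function('L')(125, Function('H')(Add(Function('x')(-1, -2), Mul(-1, -7)), C)), -8954), -1) = Pow(Add(Add(-37, Mul(Rational(1, 2), 125)), -8954), -1) = Pow(Add(Add(-37, Rational(125, 2)), -8954), -1) = Pow(Add(Rational(51, 2), -8954), -1) = Pow(Rational(-17857, 2), -1) = Rational(-2, 17857)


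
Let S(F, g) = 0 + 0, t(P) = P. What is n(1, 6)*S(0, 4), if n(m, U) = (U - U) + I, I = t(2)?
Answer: 0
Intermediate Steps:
S(F, g) = 0
I = 2
n(m, U) = 2 (n(m, U) = (U - U) + 2 = 0 + 2 = 2)
n(1, 6)*S(0, 4) = 2*0 = 0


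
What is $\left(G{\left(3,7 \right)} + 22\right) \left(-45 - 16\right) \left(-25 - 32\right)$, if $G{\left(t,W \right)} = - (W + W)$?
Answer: $27816$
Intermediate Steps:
$G{\left(t,W \right)} = - 2 W$
$\left(G{\left(3,7 \right)} + 22\right) \left(-45 - 16\right) \left(-25 - 32\right) = \left(\left(-2\right) 7 + 22\right) \left(-45 - 16\right) \left(-25 - 32\right) = \left(-14 + 22\right) \left(-61\right) \left(-57\right) = 8 \left(-61\right) \left(-57\right) = \left(-488\right) \left(-57\right) = 27816$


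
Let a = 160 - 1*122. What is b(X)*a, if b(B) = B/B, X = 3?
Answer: 38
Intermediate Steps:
b(B) = 1
a = 38 (a = 160 - 122 = 38)
b(X)*a = 1*38 = 38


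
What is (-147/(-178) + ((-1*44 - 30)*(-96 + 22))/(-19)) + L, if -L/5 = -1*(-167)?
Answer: -3795905/3382 ≈ -1122.4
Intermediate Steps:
L = -835 (L = -(-5)*(-167) = -5*167 = -835)
(-147/(-178) + ((-1*44 - 30)*(-96 + 22))/(-19)) + L = (-147/(-178) + ((-1*44 - 30)*(-96 + 22))/(-19)) - 835 = (-147*(-1/178) + ((-44 - 30)*(-74))*(-1/19)) - 835 = (147/178 - 74*(-74)*(-1/19)) - 835 = (147/178 + 5476*(-1/19)) - 835 = (147/178 - 5476/19) - 835 = -971935/3382 - 835 = -3795905/3382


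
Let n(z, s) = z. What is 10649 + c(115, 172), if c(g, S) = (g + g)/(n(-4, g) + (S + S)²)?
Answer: 630058849/59166 ≈ 10649.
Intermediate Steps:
c(g, S) = 2*g/(-4 + 4*S²) (c(g, S) = (g + g)/(-4 + (S + S)²) = (2*g)/(-4 + (2*S)²) = (2*g)/(-4 + 4*S²) = 2*g/(-4 + 4*S²))
10649 + c(115, 172) = 10649 + (½)*115/(-1 + 172²) = 10649 + (½)*115/(-1 + 29584) = 10649 + (½)*115/29583 = 10649 + (½)*115*(1/29583) = 10649 + 115/59166 = 630058849/59166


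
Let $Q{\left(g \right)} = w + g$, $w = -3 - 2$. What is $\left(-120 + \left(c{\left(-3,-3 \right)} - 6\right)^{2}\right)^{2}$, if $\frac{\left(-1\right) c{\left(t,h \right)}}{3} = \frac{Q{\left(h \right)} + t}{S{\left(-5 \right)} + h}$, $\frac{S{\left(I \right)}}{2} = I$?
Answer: $\frac{63345681}{28561} \approx 2217.9$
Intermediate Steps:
$w = -5$ ($w = -3 - 2 = -5$)
$S{\left(I \right)} = 2 I$
$Q{\left(g \right)} = -5 + g$
$c{\left(t,h \right)} = - \frac{3 \left(-5 + h + t\right)}{-10 + h}$ ($c{\left(t,h \right)} = - 3 \frac{\left(-5 + h\right) + t}{2 \left(-5\right) + h} = - 3 \frac{-5 + h + t}{-10 + h} = - \frac{3 \left(-5 + h + t\right)}{-10 + h}$)
$\left(-120 + \left(c{\left(-3,-3 \right)} - 6\right)^{2}\right)^{2} = \left(-120 + \left(\frac{3 \left(5 - -3 - -3\right)}{-10 - 3} - 6\right)^{2}\right)^{2} = \left(-120 + \left(\frac{3 \left(5 + 3 + 3\right)}{-13} - 6\right)^{2}\right)^{2} = \left(-120 + \left(3 \left(- \frac{1}{13}\right) 11 - 6\right)^{2}\right)^{2} = \left(-120 + \left(- \frac{33}{13} - 6\right)^{2}\right)^{2} = \left(-120 + \left(- \frac{111}{13}\right)^{2}\right)^{2} = \left(-120 + \frac{12321}{169}\right)^{2} = \left(- \frac{7959}{169}\right)^{2} = \frac{63345681}{28561}$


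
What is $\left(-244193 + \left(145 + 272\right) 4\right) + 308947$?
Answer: $66422$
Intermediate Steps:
$\left(-244193 + \left(145 + 272\right) 4\right) + 308947 = \left(-244193 + 417 \cdot 4\right) + 308947 = \left(-244193 + 1668\right) + 308947 = -242525 + 308947 = 66422$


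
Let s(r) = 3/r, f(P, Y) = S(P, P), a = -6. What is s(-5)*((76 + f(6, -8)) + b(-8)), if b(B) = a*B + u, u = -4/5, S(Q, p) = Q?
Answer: -1938/25 ≈ -77.520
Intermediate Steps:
u = -⅘ (u = -4*⅕ = -⅘ ≈ -0.80000)
f(P, Y) = P
b(B) = -⅘ - 6*B (b(B) = -6*B - ⅘ = -⅘ - 6*B)
s(-5)*((76 + f(6, -8)) + b(-8)) = (3/(-5))*((76 + 6) + (-⅘ - 6*(-8))) = (3*(-⅕))*(82 + (-⅘ + 48)) = -3*(82 + 236/5)/5 = -⅗*646/5 = -1938/25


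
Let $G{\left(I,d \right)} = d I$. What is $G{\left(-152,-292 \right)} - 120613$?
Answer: $-76229$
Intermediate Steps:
$G{\left(I,d \right)} = I d$
$G{\left(-152,-292 \right)} - 120613 = \left(-152\right) \left(-292\right) - 120613 = 44384 - 120613 = -76229$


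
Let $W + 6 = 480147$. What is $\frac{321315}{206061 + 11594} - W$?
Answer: $- \frac{20900953608}{43531} \approx -4.8014 \cdot 10^{5}$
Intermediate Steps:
$W = 480141$ ($W = -6 + 480147 = 480141$)
$\frac{321315}{206061 + 11594} - W = \frac{321315}{206061 + 11594} - 480141 = \frac{321315}{217655} - 480141 = 321315 \cdot \frac{1}{217655} - 480141 = \frac{64263}{43531} - 480141 = - \frac{20900953608}{43531}$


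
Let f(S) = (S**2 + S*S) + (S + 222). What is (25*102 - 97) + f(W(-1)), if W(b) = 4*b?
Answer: 2703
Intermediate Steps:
f(S) = 222 + S + 2*S**2 (f(S) = (S**2 + S**2) + (222 + S) = 2*S**2 + (222 + S) = 222 + S + 2*S**2)
(25*102 - 97) + f(W(-1)) = (25*102 - 97) + (222 + 4*(-1) + 2*(4*(-1))**2) = (2550 - 97) + (222 - 4 + 2*(-4)**2) = 2453 + (222 - 4 + 2*16) = 2453 + (222 - 4 + 32) = 2453 + 250 = 2703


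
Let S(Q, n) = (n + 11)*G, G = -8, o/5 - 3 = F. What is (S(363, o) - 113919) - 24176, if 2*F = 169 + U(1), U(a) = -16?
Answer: -141363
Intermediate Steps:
F = 153/2 (F = (169 - 16)/2 = (½)*153 = 153/2 ≈ 76.500)
o = 795/2 (o = 15 + 5*(153/2) = 15 + 765/2 = 795/2 ≈ 397.50)
S(Q, n) = -88 - 8*n (S(Q, n) = (n + 11)*(-8) = (11 + n)*(-8) = -88 - 8*n)
(S(363, o) - 113919) - 24176 = ((-88 - 8*795/2) - 113919) - 24176 = ((-88 - 3180) - 113919) - 24176 = (-3268 - 113919) - 24176 = -117187 - 24176 = -141363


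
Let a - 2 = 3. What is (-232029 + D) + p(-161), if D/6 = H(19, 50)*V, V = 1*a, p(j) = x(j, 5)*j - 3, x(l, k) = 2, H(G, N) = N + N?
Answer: -229354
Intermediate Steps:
H(G, N) = 2*N
a = 5 (a = 2 + 3 = 5)
p(j) = -3 + 2*j (p(j) = 2*j - 3 = -3 + 2*j)
V = 5 (V = 1*5 = 5)
D = 3000 (D = 6*((2*50)*5) = 6*(100*5) = 6*500 = 3000)
(-232029 + D) + p(-161) = (-232029 + 3000) + (-3 + 2*(-161)) = -229029 + (-3 - 322) = -229029 - 325 = -229354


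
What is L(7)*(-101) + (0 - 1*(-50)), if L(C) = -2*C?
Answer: 1464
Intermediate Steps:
L(7)*(-101) + (0 - 1*(-50)) = -2*7*(-101) + (0 - 1*(-50)) = -14*(-101) + (0 + 50) = 1414 + 50 = 1464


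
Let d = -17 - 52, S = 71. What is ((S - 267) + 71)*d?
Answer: 8625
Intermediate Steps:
d = -69
((S - 267) + 71)*d = ((71 - 267) + 71)*(-69) = (-196 + 71)*(-69) = -125*(-69) = 8625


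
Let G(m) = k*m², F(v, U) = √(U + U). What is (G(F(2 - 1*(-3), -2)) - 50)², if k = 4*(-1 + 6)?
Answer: 16900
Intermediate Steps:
k = 20 (k = 4*5 = 20)
F(v, U) = √2*√U (F(v, U) = √(2*U) = √2*√U)
G(m) = 20*m²
(G(F(2 - 1*(-3), -2)) - 50)² = (20*(√2*√(-2))² - 50)² = (20*(√2*(I*√2))² - 50)² = (20*(2*I)² - 50)² = (20*(-4) - 50)² = (-80 - 50)² = (-130)² = 16900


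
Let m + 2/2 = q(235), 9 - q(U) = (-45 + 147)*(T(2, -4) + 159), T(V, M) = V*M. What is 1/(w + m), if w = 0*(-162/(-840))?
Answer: -1/15394 ≈ -6.4960e-5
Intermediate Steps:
w = 0 (w = 0*(-162*(-1/840)) = 0*(27/140) = 0)
T(V, M) = M*V
q(U) = -15393 (q(U) = 9 - (-45 + 147)*(-4*2 + 159) = 9 - 102*(-8 + 159) = 9 - 102*151 = 9 - 1*15402 = 9 - 15402 = -15393)
m = -15394 (m = -1 - 15393 = -15394)
1/(w + m) = 1/(0 - 15394) = 1/(-15394) = -1/15394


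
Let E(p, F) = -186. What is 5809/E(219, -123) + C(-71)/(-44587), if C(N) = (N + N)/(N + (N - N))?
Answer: -259006255/8293182 ≈ -31.231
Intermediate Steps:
C(N) = 2 (C(N) = (2*N)/(N + 0) = (2*N)/N = 2)
5809/E(219, -123) + C(-71)/(-44587) = 5809/(-186) + 2/(-44587) = 5809*(-1/186) + 2*(-1/44587) = -5809/186 - 2/44587 = -259006255/8293182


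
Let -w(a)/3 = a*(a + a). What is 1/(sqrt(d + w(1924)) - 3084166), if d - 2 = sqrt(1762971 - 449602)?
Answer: -1/(3084166 - I*sqrt(22210654 - sqrt(1313369))) ≈ -3.2424e-7 - 4.9544e-10*I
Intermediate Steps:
w(a) = -6*a**2 (w(a) = -3*a*(a + a) = -3*a*2*a = -6*a**2)
d = 2 + sqrt(1313369) (d = 2 + sqrt(1762971 - 449602) = 2 + sqrt(1313369) ≈ 1148.0)
1/(sqrt(d + w(1924)) - 3084166) = 1/(sqrt((2 + sqrt(1313369)) - 6*1924**2) - 3084166) = 1/(sqrt((2 + sqrt(1313369)) - 6*3701776) - 3084166) = 1/(sqrt((2 + sqrt(1313369)) - 22210656) - 3084166) = 1/(sqrt(-22210654 + sqrt(1313369)) - 3084166) = 1/(-3084166 + sqrt(-22210654 + sqrt(1313369)))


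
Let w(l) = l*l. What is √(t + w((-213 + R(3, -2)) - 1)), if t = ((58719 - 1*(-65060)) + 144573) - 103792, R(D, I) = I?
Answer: 4*√13201 ≈ 459.58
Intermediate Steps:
t = 164560 (t = ((58719 + 65060) + 144573) - 103792 = (123779 + 144573) - 103792 = 268352 - 103792 = 164560)
w(l) = l²
√(t + w((-213 + R(3, -2)) - 1)) = √(164560 + ((-213 - 2) - 1)²) = √(164560 + (-215 - 1)²) = √(164560 + (-216)²) = √(164560 + 46656) = √211216 = 4*√13201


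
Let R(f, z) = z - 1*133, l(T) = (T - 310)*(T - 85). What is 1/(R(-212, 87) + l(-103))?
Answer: 1/77598 ≈ 1.2887e-5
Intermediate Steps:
l(T) = (-310 + T)*(-85 + T)
R(f, z) = -133 + z (R(f, z) = z - 133 = -133 + z)
1/(R(-212, 87) + l(-103)) = 1/((-133 + 87) + (26350 + (-103)**2 - 395*(-103))) = 1/(-46 + (26350 + 10609 + 40685)) = 1/(-46 + 77644) = 1/77598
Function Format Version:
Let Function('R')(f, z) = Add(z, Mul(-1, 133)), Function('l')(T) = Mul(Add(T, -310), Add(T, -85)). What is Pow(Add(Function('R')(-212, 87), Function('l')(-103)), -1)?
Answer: Rational(1, 77598) ≈ 1.2887e-5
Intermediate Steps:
Function('l')(T) = Mul(Add(-310, T), Add(-85, T))
Function('R')(f, z) = Add(-133, z) (Function('R')(f, z) = Add(z, -133) = Add(-133, z))
Pow(Add(Function('R')(-212, 87), Function('l')(-103)), -1) = Pow(Add(Add(-133, 87), Add(26350, Pow(-103, 2), Mul(-395, -103))), -1) = Pow(Add(-46, Add(26350, 10609, 40685)), -1) = Pow(Add(-46, 77644), -1) = Pow(77598, -1) = Rational(1, 77598)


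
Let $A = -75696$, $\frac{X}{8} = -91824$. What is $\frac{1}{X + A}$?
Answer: $- \frac{1}{810288} \approx -1.2341 \cdot 10^{-6}$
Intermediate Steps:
$X = -734592$ ($X = 8 \left(-91824\right) = -734592$)
$\frac{1}{X + A} = \frac{1}{-734592 - 75696} = \frac{1}{-810288} = - \frac{1}{810288}$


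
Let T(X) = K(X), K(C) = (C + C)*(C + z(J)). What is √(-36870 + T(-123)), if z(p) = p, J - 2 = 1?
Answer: 35*I*√6 ≈ 85.732*I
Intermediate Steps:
J = 3 (J = 2 + 1 = 3)
K(C) = 2*C*(3 + C) (K(C) = (C + C)*(C + 3) = (2*C)*(3 + C) = 2*C*(3 + C))
T(X) = 2*X*(3 + X)
√(-36870 + T(-123)) = √(-36870 + 2*(-123)*(3 - 123)) = √(-36870 + 2*(-123)*(-120)) = √(-36870 + 29520) = √(-7350) = 35*I*√6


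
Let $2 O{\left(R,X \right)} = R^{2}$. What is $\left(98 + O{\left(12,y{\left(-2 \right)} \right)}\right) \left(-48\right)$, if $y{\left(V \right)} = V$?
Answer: $-8160$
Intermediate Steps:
$O{\left(R,X \right)} = \frac{R^{2}}{2}$
$\left(98 + O{\left(12,y{\left(-2 \right)} \right)}\right) \left(-48\right) = \left(98 + \frac{12^{2}}{2}\right) \left(-48\right) = \left(98 + \frac{1}{2} \cdot 144\right) \left(-48\right) = \left(98 + 72\right) \left(-48\right) = 170 \left(-48\right) = -8160$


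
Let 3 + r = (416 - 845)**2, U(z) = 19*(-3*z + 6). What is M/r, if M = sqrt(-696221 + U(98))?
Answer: I*sqrt(701693)/184038 ≈ 0.0045516*I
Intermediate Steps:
U(z) = 114 - 57*z (U(z) = 19*(6 - 3*z) = 114 - 57*z)
r = 184038 (r = -3 + (416 - 845)**2 = -3 + (-429)**2 = -3 + 184041 = 184038)
M = I*sqrt(701693) (M = sqrt(-696221 + (114 - 57*98)) = sqrt(-696221 + (114 - 5586)) = sqrt(-696221 - 5472) = sqrt(-701693) = I*sqrt(701693) ≈ 837.67*I)
M/r = (I*sqrt(701693))/184038 = (I*sqrt(701693))*(1/184038) = I*sqrt(701693)/184038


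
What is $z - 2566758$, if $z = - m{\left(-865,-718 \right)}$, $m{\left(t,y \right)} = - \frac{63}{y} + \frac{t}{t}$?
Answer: $- \frac{1842933025}{718} \approx -2.5668 \cdot 10^{6}$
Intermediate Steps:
$m{\left(t,y \right)} = 1 - \frac{63}{y}$ ($m{\left(t,y \right)} = - \frac{63}{y} + 1 = 1 - \frac{63}{y}$)
$z = - \frac{781}{718}$ ($z = - \frac{-63 - 718}{-718} = - \frac{\left(-1\right) \left(-781\right)}{718} = \left(-1\right) \frac{781}{718} = - \frac{781}{718} \approx -1.0877$)
$z - 2566758 = - \frac{781}{718} - 2566758 = - \frac{1842933025}{718}$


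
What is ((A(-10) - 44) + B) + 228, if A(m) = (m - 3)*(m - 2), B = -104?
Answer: 236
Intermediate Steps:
A(m) = (-3 + m)*(-2 + m)
((A(-10) - 44) + B) + 228 = (((6 + (-10)² - 5*(-10)) - 44) - 104) + 228 = (((6 + 100 + 50) - 44) - 104) + 228 = ((156 - 44) - 104) + 228 = (112 - 104) + 228 = 8 + 228 = 236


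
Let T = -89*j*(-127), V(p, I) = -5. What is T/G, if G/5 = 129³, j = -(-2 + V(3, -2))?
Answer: 79121/10733445 ≈ 0.0073714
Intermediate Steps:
j = 7 (j = -(-2 - 5) = -1*(-7) = 7)
G = 10733445 (G = 5*129³ = 5*2146689 = 10733445)
T = 79121 (T = -89*7*(-127) = -623*(-127) = 79121)
T/G = 79121/10733445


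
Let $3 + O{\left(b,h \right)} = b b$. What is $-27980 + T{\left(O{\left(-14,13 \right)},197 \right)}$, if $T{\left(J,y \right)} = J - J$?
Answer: $-27980$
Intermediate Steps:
$O{\left(b,h \right)} = -3 + b^{2}$ ($O{\left(b,h \right)} = -3 + b b = -3 + b^{2}$)
$T{\left(J,y \right)} = 0$
$-27980 + T{\left(O{\left(-14,13 \right)},197 \right)} = -27980 + 0 = -27980$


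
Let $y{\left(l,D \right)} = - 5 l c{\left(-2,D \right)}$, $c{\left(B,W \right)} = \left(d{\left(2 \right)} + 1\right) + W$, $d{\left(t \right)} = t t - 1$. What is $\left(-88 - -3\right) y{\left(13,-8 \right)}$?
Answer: $-22100$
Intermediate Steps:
$d{\left(t \right)} = -1 + t^{2}$ ($d{\left(t \right)} = t^{2} - 1 = -1 + t^{2}$)
$c{\left(B,W \right)} = 4 + W$ ($c{\left(B,W \right)} = \left(\left(-1 + 2^{2}\right) + 1\right) + W = \left(\left(-1 + 4\right) + 1\right) + W = \left(3 + 1\right) + W = 4 + W$)
$y{\left(l,D \right)} = - 5 l \left(4 + D\right)$
$\left(-88 - -3\right) y{\left(13,-8 \right)} = \left(-88 - -3\right) \left(\left(-5\right) 13 \left(4 - 8\right)\right) = \left(-88 + \left(9 - 6\right)\right) \left(\left(-5\right) 13 \left(-4\right)\right) = \left(-88 + 3\right) 260 = \left(-85\right) 260 = -22100$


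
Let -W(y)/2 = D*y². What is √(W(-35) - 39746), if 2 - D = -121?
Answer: 2*I*√85274 ≈ 584.03*I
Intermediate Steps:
D = 123 (D = 2 - 1*(-121) = 2 + 121 = 123)
W(y) = -246*y²
√(W(-35) - 39746) = √(-246*(-35)² - 39746) = √(-246*1225 - 39746) = √(-301350 - 39746) = √(-341096) = 2*I*√85274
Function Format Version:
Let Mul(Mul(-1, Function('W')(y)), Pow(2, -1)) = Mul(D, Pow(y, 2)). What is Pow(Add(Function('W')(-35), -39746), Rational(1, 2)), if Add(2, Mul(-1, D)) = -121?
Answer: Mul(2, I, Pow(85274, Rational(1, 2))) ≈ Mul(584.03, I)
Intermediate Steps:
D = 123 (D = Add(2, Mul(-1, -121)) = Add(2, 121) = 123)
Function('W')(y) = Mul(-246, Pow(y, 2)) (Function('W')(y) = Mul(-2, Mul(123, Pow(y, 2))) = Mul(-246, Pow(y, 2)))
Pow(Add(Function('W')(-35), -39746), Rational(1, 2)) = Pow(Add(Mul(-246, Pow(-35, 2)), -39746), Rational(1, 2)) = Pow(Add(Mul(-246, 1225), -39746), Rational(1, 2)) = Pow(Add(-301350, -39746), Rational(1, 2)) = Pow(-341096, Rational(1, 2)) = Mul(2, I, Pow(85274, Rational(1, 2)))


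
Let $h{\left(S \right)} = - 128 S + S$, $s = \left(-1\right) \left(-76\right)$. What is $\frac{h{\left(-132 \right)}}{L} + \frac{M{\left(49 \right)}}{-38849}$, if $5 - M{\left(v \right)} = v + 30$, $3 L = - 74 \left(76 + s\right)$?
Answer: $- \frac{488240389}{109243388} \approx -4.4693$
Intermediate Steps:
$s = 76$
$h{\left(S \right)} = - 127 S$
$L = - \frac{11248}{3}$ ($L = \frac{\left(-74\right) \left(76 + 76\right)}{3} = \frac{\left(-74\right) 152}{3} = \frac{1}{3} \left(-11248\right) = - \frac{11248}{3} \approx -3749.3$)
$M{\left(v \right)} = -25 - v$ ($M{\left(v \right)} = 5 - \left(v + 30\right) = 5 - \left(30 + v\right) = -25 - v$)
$\frac{h{\left(-132 \right)}}{L} + \frac{M{\left(49 \right)}}{-38849} = \frac{\left(-127\right) \left(-132\right)}{- \frac{11248}{3}} + \frac{-25 - 49}{-38849} = 16764 \left(- \frac{3}{11248}\right) + \left(-25 - 49\right) \left(- \frac{1}{38849}\right) = - \frac{12573}{2812} - - \frac{74}{38849} = - \frac{12573}{2812} + \frac{74}{38849} = - \frac{488240389}{109243388}$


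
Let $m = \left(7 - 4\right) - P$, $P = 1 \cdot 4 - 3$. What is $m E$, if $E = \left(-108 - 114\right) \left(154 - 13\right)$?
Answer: $-62604$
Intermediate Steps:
$P = 1$ ($P = 4 - 3 = 1$)
$E = -31302$ ($E = \left(-222\right) 141 = -31302$)
$m = 2$ ($m = \left(7 - 4\right) - 1 = 3 - 1 = 2$)
$m E = 2 \left(-31302\right) = -62604$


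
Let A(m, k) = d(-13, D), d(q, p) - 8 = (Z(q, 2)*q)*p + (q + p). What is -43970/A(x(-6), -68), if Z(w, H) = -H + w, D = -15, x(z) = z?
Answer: 8794/589 ≈ 14.930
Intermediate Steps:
Z(w, H) = w - H
d(q, p) = 8 + p + q + p*q*(-2 + q) (d(q, p) = 8 + (((q - 1*2)*q)*p + (q + p)) = 8 + (((q - 2)*q)*p + (p + q)) = 8 + (((-2 + q)*q)*p + (p + q)) = 8 + ((q*(-2 + q))*p + (p + q)) = 8 + (p*q*(-2 + q) + (p + q)) = 8 + (p + q + p*q*(-2 + q)) = 8 + p + q + p*q*(-2 + q))
A(m, k) = -2945 (A(m, k) = 8 - 15 - 13 - 15*(-13)*(-2 - 13) = 8 - 15 - 13 - 15*(-13)*(-15) = 8 - 15 - 13 - 2925 = -2945)
-43970/A(x(-6), -68) = -43970/(-2945) = -43970*(-1/2945) = 8794/589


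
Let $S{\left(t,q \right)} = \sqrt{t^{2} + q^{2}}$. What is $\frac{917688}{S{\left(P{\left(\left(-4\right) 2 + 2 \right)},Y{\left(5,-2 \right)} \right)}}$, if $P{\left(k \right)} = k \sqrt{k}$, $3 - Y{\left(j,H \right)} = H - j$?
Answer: $- \frac{458844 i \sqrt{29}}{29} \approx - 85205.0 i$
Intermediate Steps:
$Y{\left(j,H \right)} = 3 + j - H$ ($Y{\left(j,H \right)} = 3 - \left(H - j\right) = 3 + j - H$)
$P{\left(k \right)} = k^{\frac{3}{2}}$
$S{\left(t,q \right)} = \sqrt{q^{2} + t^{2}}$
$\frac{917688}{S{\left(P{\left(\left(-4\right) 2 + 2 \right)},Y{\left(5,-2 \right)} \right)}} = \frac{917688}{\sqrt{\left(3 + 5 - -2\right)^{2} + \left(\left(\left(-4\right) 2 + 2\right)^{\frac{3}{2}}\right)^{2}}} = \frac{917688}{\sqrt{\left(3 + 5 + 2\right)^{2} + \left(\left(-8 + 2\right)^{\frac{3}{2}}\right)^{2}}} = \frac{917688}{\sqrt{10^{2} + \left(\left(-6\right)^{\frac{3}{2}}\right)^{2}}} = \frac{917688}{\sqrt{100 + \left(- 6 i \sqrt{6}\right)^{2}}} = \frac{917688}{\sqrt{100 - 216}} = \frac{917688}{\sqrt{-116}} = \frac{917688}{2 i \sqrt{29}} = 917688 \left(- \frac{i \sqrt{29}}{58}\right) = - \frac{458844 i \sqrt{29}}{29}$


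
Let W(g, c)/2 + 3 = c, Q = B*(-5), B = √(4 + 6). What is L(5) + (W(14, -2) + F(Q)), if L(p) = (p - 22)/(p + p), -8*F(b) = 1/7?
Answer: -3281/280 ≈ -11.718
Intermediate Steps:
B = √10 ≈ 3.1623
Q = -5*√10 (Q = √10*(-5) = -5*√10 ≈ -15.811)
W(g, c) = -6 + 2*c
F(b) = -1/56 (F(b) = -⅛/7 = -⅛*⅐ = -1/56)
L(p) = (-22 + p)/(2*p) (L(p) = (-22 + p)/((2*p)) = (-22 + p)*(1/(2*p)) = (-22 + p)/(2*p))
L(5) + (W(14, -2) + F(Q)) = (½)*(-22 + 5)/5 + ((-6 + 2*(-2)) - 1/56) = (½)*(⅕)*(-17) + ((-6 - 4) - 1/56) = -17/10 + (-10 - 1/56) = -17/10 - 561/56 = -3281/280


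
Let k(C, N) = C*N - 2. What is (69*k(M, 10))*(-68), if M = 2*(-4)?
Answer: 384744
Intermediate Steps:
M = -8
k(C, N) = -2 + C*N
(69*k(M, 10))*(-68) = (69*(-2 - 8*10))*(-68) = (69*(-2 - 80))*(-68) = (69*(-82))*(-68) = -5658*(-68) = 384744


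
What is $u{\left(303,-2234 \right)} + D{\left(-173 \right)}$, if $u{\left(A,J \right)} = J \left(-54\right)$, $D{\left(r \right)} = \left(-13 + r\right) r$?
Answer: $152814$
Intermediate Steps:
$D{\left(r \right)} = r \left(-13 + r\right)$
$u{\left(A,J \right)} = - 54 J$
$u{\left(303,-2234 \right)} + D{\left(-173 \right)} = \left(-54\right) \left(-2234\right) - 173 \left(-13 - 173\right) = 120636 - -32178 = 120636 + 32178 = 152814$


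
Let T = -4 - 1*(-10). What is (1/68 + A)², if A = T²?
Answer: 5997601/4624 ≈ 1297.1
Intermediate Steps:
T = 6 (T = -4 + 10 = 6)
A = 36 (A = 6² = 36)
(1/68 + A)² = (1/68 + 36)² = (2449/68)² = 5997601/4624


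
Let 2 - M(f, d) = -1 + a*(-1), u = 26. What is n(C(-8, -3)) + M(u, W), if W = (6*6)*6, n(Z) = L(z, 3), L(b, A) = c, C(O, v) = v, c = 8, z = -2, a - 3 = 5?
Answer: 19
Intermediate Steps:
a = 8 (a = 3 + 5 = 8)
L(b, A) = 8
n(Z) = 8
W = 216 (W = 36*6 = 216)
M(f, d) = 11 (M(f, d) = 2 - (-1 + 8*(-1)) = 2 - (-1 - 8) = 2 - 1*(-9) = 2 + 9 = 11)
n(C(-8, -3)) + M(u, W) = 8 + 11 = 19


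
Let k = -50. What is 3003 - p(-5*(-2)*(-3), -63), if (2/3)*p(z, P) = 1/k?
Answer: 300303/100 ≈ 3003.0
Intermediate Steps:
p(z, P) = -3/100 (p(z, P) = (3/2)/(-50) = (3/2)*(-1/50) = -3/100)
3003 - p(-5*(-2)*(-3), -63) = 3003 - 1*(-3/100) = 3003 + 3/100 = 300303/100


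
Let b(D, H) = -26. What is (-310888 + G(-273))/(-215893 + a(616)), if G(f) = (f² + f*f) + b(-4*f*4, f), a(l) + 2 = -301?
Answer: 40464/54049 ≈ 0.74865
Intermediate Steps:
a(l) = -303 (a(l) = -2 - 301 = -303)
G(f) = -26 + 2*f² (G(f) = (f² + f*f) - 26 = (f² + f²) - 26 = 2*f² - 26 = -26 + 2*f²)
(-310888 + G(-273))/(-215893 + a(616)) = (-310888 + (-26 + 2*(-273)²))/(-215893 - 303) = (-310888 + (-26 + 2*74529))/(-216196) = (-310888 + (-26 + 149058))*(-1/216196) = (-310888 + 149032)*(-1/216196) = -161856*(-1/216196) = 40464/54049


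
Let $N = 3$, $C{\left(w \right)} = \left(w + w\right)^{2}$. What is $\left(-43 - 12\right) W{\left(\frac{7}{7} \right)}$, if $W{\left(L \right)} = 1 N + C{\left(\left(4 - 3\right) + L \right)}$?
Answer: $-1045$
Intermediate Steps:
$C{\left(w \right)} = 4 w^{2}$ ($C{\left(w \right)} = \left(2 w\right)^{2} = 4 w^{2}$)
$W{\left(L \right)} = 3 + 4 \left(1 + L\right)^{2}$ ($W{\left(L \right)} = 1 \cdot 3 + 4 \left(\left(4 - 3\right) + L\right)^{2} = 3 + 4 \left(1 + L\right)^{2}$)
$\left(-43 - 12\right) W{\left(\frac{7}{7} \right)} = \left(-43 - 12\right) \left(3 + 4 \left(1 + \frac{7}{7}\right)^{2}\right) = - 55 \left(3 + 4 \left(1 + 7 \cdot \frac{1}{7}\right)^{2}\right) = - 55 \left(3 + 4 \left(1 + 1\right)^{2}\right) = - 55 \left(3 + 4 \cdot 2^{2}\right) = - 55 \left(3 + 4 \cdot 4\right) = - 55 \left(3 + 16\right) = \left(-55\right) 19 = -1045$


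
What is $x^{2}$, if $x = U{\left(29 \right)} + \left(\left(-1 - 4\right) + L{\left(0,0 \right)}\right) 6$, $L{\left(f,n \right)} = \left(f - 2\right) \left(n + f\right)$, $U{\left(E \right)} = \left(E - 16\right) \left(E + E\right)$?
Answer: $524176$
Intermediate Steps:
$U{\left(E \right)} = 2 E \left(-16 + E\right)$ ($U{\left(E \right)} = \left(-16 + E\right) 2 E = 2 E \left(-16 + E\right)$)
$L{\left(f,n \right)} = \left(-2 + f\right) \left(f + n\right)$
$x = 724$ ($x = 2 \cdot 29 \left(-16 + 29\right) + \left(\left(-1 - 4\right) + \left(0^{2} - 0 - 0 + 0 \cdot 0\right)\right) 6 = 2 \cdot 29 \cdot 13 + \left(\left(-1 - 4\right) + \left(0 + 0 + 0 + 0\right)\right) 6 = 754 + \left(-5 + 0\right) 6 = 754 - 30 = 724$)
$x^{2} = 724^{2} = 524176$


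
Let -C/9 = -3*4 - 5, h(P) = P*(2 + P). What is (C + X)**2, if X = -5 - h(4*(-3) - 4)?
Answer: 5776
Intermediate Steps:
C = 153 (C = -9*(-3*4 - 5) = -9*(-12 - 5) = -9*(-17) = 153)
X = -229 (X = -5 - (4*(-3) - 4)*(2 + (4*(-3) - 4)) = -5 - (-12 - 4)*(2 + (-12 - 4)) = -5 - (-16)*(2 - 16) = -5 - (-16)*(-14) = -5 - 1*224 = -5 - 224 = -229)
(C + X)**2 = (153 - 229)**2 = (-76)**2 = 5776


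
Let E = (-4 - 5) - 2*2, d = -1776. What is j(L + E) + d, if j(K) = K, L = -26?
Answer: -1815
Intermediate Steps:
E = -13 (E = -9 - 4 = -13)
j(L + E) + d = (-26 - 13) - 1776 = -39 - 1776 = -1815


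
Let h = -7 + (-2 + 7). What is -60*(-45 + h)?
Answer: 2820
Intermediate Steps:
h = -2 (h = -7 + 5 = -2)
-60*(-45 + h) = -60*(-45 - 2) = -60*(-47) = 2820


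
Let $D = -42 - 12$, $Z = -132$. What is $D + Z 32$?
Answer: $-4278$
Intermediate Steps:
$D = -54$
$D + Z 32 = -54 - 4224 = -4278$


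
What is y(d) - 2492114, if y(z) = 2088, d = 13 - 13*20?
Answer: -2490026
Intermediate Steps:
d = -247 (d = 13 - 260 = -247)
y(d) - 2492114 = 2088 - 2492114 = -2490026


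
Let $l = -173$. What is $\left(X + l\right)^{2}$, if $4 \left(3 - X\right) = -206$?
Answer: $\frac{56169}{4} \approx 14042.0$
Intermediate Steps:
$X = \frac{109}{2}$ ($X = 3 - - \frac{103}{2} = 3 + \frac{103}{2} = \frac{109}{2} \approx 54.5$)
$\left(X + l\right)^{2} = \left(\frac{109}{2} - 173\right)^{2} = \left(- \frac{237}{2}\right)^{2} = \frac{56169}{4}$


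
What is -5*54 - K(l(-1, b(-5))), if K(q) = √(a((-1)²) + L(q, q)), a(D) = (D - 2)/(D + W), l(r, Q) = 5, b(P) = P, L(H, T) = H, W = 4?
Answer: -270 - 2*√30/5 ≈ -272.19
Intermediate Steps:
a(D) = (-2 + D)/(4 + D) (a(D) = (D - 2)/(D + 4) = (-2 + D)/(4 + D))
K(q) = √(-⅕ + q) (K(q) = √((-2 + (-1)²)/(4 + (-1)²) + q) = √((-2 + 1)/(4 + 1) + q) = √(-1/5 + q) = √((⅕)*(-1) + q) = √(-⅕ + q))
-5*54 - K(l(-1, b(-5))) = -5*54 - √(-5 + 25*5)/5 = -270 - √(-5 + 125)/5 = -270 - √120/5 = -270 - 2*√30/5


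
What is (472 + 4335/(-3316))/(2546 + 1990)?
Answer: 1560817/15041376 ≈ 0.10377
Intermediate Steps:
(472 + 4335/(-3316))/(2546 + 1990) = (472 + 4335*(-1/3316))/4536 = (472 - 4335/3316)*(1/4536) = (1560817/3316)*(1/4536) = 1560817/15041376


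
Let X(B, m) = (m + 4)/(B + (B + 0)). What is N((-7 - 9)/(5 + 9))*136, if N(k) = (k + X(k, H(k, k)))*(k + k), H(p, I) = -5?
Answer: 10744/49 ≈ 219.27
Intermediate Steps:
X(B, m) = (4 + m)/(2*B) (X(B, m) = (4 + m)/(B + B) = (4 + m)/((2*B)) = (4 + m)*(1/(2*B)) = (4 + m)/(2*B))
N(k) = 2*k*(k - 1/(2*k)) (N(k) = (k + (4 - 5)/(2*k))*(k + k) = (k + (1/2)*(-1)/k)*(2*k) = (k - 1/(2*k))*(2*k) = 2*k*(k - 1/(2*k)))
N((-7 - 9)/(5 + 9))*136 = (-1 + 2*((-7 - 9)/(5 + 9))**2)*136 = (-1 + 2*(-16/14)**2)*136 = (-1 + 2*(-16*1/14)**2)*136 = (-1 + 2*(-8/7)**2)*136 = (-1 + 2*(64/49))*136 = (-1 + 128/49)*136 = (79/49)*136 = 10744/49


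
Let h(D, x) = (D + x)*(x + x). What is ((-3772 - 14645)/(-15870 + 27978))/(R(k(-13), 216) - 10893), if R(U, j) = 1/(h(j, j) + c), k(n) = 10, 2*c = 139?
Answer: 2292222793/16415641321204 ≈ 0.00013964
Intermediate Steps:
c = 139/2 (c = (1/2)*139 = 139/2 ≈ 69.500)
h(D, x) = 2*x*(D + x) (h(D, x) = (D + x)*(2*x) = 2*x*(D + x))
R(U, j) = 1/(139/2 + 4*j**2) (R(U, j) = 1/(2*j*(j + j) + 139/2) = 1/(2*j*(2*j) + 139/2) = 1/(4*j**2 + 139/2) = 1/(139/2 + 4*j**2))
((-3772 - 14645)/(-15870 + 27978))/(R(k(-13), 216) - 10893) = ((-3772 - 14645)/(-15870 + 27978))/(2/(139 + 8*216**2) - 10893) = (-18417/12108)/(2/(139 + 8*46656) - 10893) = (-18417*1/12108)/(2/(139 + 373248) - 10893) = -6139/(4036*(2/373387 - 10893)) = -6139/(4036*(-4067304589/373387)) = -6139/4036*(-373387/4067304589) = 2292222793/16415641321204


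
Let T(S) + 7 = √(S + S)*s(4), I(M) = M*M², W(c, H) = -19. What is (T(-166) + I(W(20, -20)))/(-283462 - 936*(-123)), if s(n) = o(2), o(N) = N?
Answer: 3433/84167 - 2*I*√83/84167 ≈ 0.040788 - 0.00021648*I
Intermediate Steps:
s(n) = 2
I(M) = M³
T(S) = -7 + 2*√2*√S (T(S) = -7 + √(S + S)*2 = -7 + √(2*S)*2 = -7 + (√2*√S)*2 = -7 + 2*√2*√S)
(T(-166) + I(W(20, -20)))/(-283462 - 936*(-123)) = ((-7 + 2*√2*√(-166)) + (-19)³)/(-283462 - 936*(-123)) = ((-7 + 2*√2*(I*√166)) - 6859)/(-283462 + 115128) = ((-7 + 4*I*√83) - 6859)/(-168334) = (-6866 + 4*I*√83)*(-1/168334) = 3433/84167 - 2*I*√83/84167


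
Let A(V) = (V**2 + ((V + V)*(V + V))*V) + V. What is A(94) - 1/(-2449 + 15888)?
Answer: 44768883773/13439 ≈ 3.3313e+6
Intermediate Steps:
A(V) = V + V**2 + 4*V**3 (A(V) = (V**2 + ((2*V)*(2*V))*V) + V = (V**2 + (4*V**2)*V) + V = (V**2 + 4*V**3) + V = V + V**2 + 4*V**3)
A(94) - 1/(-2449 + 15888) = 94*(1 + 94 + 4*94**2) - 1/(-2449 + 15888) = 94*(1 + 94 + 4*8836) - 1/13439 = 94*(1 + 94 + 35344) - 1*1/13439 = 94*35439 - 1/13439 = 3331266 - 1/13439 = 44768883773/13439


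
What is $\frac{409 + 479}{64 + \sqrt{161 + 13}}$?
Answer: $\frac{768}{53} - \frac{12 \sqrt{174}}{53} \approx 11.504$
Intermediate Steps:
$\frac{409 + 479}{64 + \sqrt{161 + 13}} = \frac{888}{64 + \sqrt{174}}$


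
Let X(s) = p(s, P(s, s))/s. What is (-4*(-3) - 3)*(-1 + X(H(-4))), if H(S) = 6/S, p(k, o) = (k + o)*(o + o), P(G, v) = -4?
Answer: -273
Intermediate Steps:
p(k, o) = 2*o*(k + o) (p(k, o) = (k + o)*(2*o) = 2*o*(k + o))
X(s) = (32 - 8*s)/s (X(s) = (2*(-4)*(s - 4))/s = (2*(-4)*(-4 + s))/s = (32 - 8*s)/s)
(-4*(-3) - 3)*(-1 + X(H(-4))) = (-4*(-3) - 3)*(-1 + (-8 + 32/((6/(-4))))) = (12 - 3)*(-1 + (-8 + 32/((6*(-¼))))) = 9*(-1 + (-8 + 32/(-3/2))) = 9*(-1 + (-8 + 32*(-⅔))) = 9*(-1 + (-8 - 64/3)) = 9*(-1 - 88/3) = 9*(-91/3) = -273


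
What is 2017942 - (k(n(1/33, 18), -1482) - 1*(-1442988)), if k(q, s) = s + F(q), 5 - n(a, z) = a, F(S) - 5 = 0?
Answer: 576431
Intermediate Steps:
F(S) = 5 (F(S) = 5 + 0 = 5)
n(a, z) = 5 - a
k(q, s) = 5 + s (k(q, s) = s + 5 = 5 + s)
2017942 - (k(n(1/33, 18), -1482) - 1*(-1442988)) = 2017942 - ((5 - 1482) - 1*(-1442988)) = 2017942 - (-1477 + 1442988) = 2017942 - 1*1441511 = 2017942 - 1441511 = 576431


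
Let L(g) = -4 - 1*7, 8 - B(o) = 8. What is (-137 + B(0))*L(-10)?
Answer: 1507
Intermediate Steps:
B(o) = 0 (B(o) = 8 - 1*8 = 8 - 8 = 0)
L(g) = -11 (L(g) = -4 - 7 = -11)
(-137 + B(0))*L(-10) = (-137 + 0)*(-11) = -137*(-11) = 1507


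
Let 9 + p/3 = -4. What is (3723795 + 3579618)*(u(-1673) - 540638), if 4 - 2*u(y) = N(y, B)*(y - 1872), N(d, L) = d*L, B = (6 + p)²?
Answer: -47177901777145581/2 ≈ -2.3589e+16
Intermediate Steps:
p = -39 (p = -27 + 3*(-4) = -27 - 12 = -39)
B = 1089 (B = (6 - 39)² = (-33)² = 1089)
N(d, L) = L*d
u(y) = 2 - 1089*y*(-1872 + y)/2 (u(y) = 2 - 1089*y*(y - 1872)/2 = 2 - 1089*y*(-1872 + y)/2)
(3723795 + 3579618)*(u(-1673) - 540638) = (3723795 + 3579618)*((2 + 1019304*(-1673) - 1089/2*(-1673)²) - 540638) = 7303413*((2 - 1705295592 - 1089/2*2798929) - 540638) = 7303413*((2 - 1705295592 - 3048033681/2) - 540638) = 7303413*(-6458624861/2 - 540638) = 7303413*(-6459706137/2) = -47177901777145581/2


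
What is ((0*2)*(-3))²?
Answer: 0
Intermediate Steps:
((0*2)*(-3))² = (0*(-3))² = 0² = 0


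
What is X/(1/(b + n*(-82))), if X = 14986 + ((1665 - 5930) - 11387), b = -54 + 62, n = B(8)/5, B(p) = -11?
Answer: -627372/5 ≈ -1.2547e+5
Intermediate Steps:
n = -11/5 ≈ -2.2000
b = 8
X = -666 (X = 14986 + (-4265 - 11387) = 14986 - 15652 = -666)
X/(1/(b + n*(-82))) = -666/(1/(8 - 11/5*(-82))) = -666/(1/(8 + 902/5)) = -666/(1/(942/5)) = -666/5/942 = -666*942/5 = -627372/5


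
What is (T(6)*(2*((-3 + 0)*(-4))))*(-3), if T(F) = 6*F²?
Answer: -15552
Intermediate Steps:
(T(6)*(2*((-3 + 0)*(-4))))*(-3) = ((6*6²)*(2*((-3 + 0)*(-4))))*(-3) = ((6*36)*(2*(-3*(-4))))*(-3) = (216*(2*12))*(-3) = (216*24)*(-3) = 5184*(-3) = -15552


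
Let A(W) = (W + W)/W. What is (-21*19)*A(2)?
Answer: -798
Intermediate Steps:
A(W) = 2 (A(W) = (2*W)/W = 2)
(-21*19)*A(2) = -21*19*2 = -399*2 = -798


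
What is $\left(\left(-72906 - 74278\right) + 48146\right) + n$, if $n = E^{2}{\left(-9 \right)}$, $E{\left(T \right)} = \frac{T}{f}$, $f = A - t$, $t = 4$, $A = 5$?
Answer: $-98957$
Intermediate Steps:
$f = 1$ ($f = 5 - 4 = 1$)
$E{\left(T \right)} = T$ ($E{\left(T \right)} = \frac{T}{1} = T 1 = T$)
$n = 81$ ($n = \left(-9\right)^{2} = 81$)
$\left(\left(-72906 - 74278\right) + 48146\right) + n = \left(\left(-72906 - 74278\right) + 48146\right) + 81 = \left(-147184 + 48146\right) + 81 = -99038 + 81 = -98957$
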